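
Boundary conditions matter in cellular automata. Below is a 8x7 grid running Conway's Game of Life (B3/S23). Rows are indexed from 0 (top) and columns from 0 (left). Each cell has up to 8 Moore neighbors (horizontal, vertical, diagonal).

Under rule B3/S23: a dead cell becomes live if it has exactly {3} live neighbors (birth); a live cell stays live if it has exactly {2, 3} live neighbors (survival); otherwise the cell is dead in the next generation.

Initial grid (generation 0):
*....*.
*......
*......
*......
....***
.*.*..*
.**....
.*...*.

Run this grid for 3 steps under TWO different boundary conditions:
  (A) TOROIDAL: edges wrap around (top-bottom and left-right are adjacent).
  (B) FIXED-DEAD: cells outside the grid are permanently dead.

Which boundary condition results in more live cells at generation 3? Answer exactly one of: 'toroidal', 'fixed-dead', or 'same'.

Under TOROIDAL boundary, generation 3:
.......
.......
.......
.......
.....*.
..*...*
*.....*
.....**
Population = 7

Under FIXED-DEAD boundary, generation 3:
.......
**.....
**...*.
....***
.*....*
**..**.
....*..
***....
Population = 18

Comparison: toroidal=7, fixed-dead=18 -> fixed-dead

Answer: fixed-dead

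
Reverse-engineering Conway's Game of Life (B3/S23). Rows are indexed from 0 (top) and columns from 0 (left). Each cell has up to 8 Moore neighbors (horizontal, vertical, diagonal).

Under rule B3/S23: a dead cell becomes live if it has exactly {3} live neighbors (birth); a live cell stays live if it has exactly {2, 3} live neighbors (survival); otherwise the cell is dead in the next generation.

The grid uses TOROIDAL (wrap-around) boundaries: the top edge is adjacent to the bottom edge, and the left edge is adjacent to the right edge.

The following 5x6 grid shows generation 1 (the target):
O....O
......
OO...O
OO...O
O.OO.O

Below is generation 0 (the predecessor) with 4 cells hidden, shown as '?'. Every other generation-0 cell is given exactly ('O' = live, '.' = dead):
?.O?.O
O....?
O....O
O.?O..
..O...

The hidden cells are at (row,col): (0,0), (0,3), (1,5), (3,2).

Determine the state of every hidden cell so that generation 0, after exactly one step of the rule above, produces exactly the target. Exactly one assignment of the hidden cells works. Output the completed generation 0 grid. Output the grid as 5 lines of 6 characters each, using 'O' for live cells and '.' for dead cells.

Answer: O.O..O
O.....
O....O
O..O..
..O...

Derivation:
Hidden generation-0 cells (in order): (0,0), (0,3), (1,5), (3,2).
A hidden cell only influences target cells in its own 3x3 neighborhood. Try each of the 2^4 = 16 assignments, step the completed generation 0 forward once under B3/S23, and compare with the target:
  (0,0)=. (0,3)=. (1,5)=. (3,2)=. -> step gives (0,0)='.' but target has 'O' -> reject
  (0,0)=. (0,3)=. (1,5)=. (3,2)=O -> step gives (0,0)='.' but target has 'O' -> reject
  (0,0)=. (0,3)=. (1,5)=O (3,2)=. -> step gives (0,1)='O' but target has '.' -> reject
  (0,0)=. (0,3)=. (1,5)=O (3,2)=O -> step gives (0,1)='O' but target has '.' -> reject
  (0,0)=. (0,3)=O (1,5)=. (3,2)=. -> step gives (0,0)='.' but target has 'O' -> reject
  (0,0)=. (0,3)=O (1,5)=. (3,2)=O -> step gives (0,0)='.' but target has 'O' -> reject
  (0,0)=. (0,3)=O (1,5)=O (3,2)=. -> step gives (0,1)='O' but target has '.' -> reject
  (0,0)=. (0,3)=O (1,5)=O (3,2)=O -> step gives (0,1)='O' but target has '.' -> reject
  (0,0)=O (0,3)=. (1,5)=. (3,2)=. -> step reproduces the target at every cell -> ACCEPT
  (0,0)=O (0,3)=. (1,5)=. (3,2)=O -> step gives (2,1)='.' but target has 'O' -> reject
  (0,0)=O (0,3)=. (1,5)=O (3,2)=. -> step gives (1,4)='O' but target has '.' -> reject
  (0,0)=O (0,3)=. (1,5)=O (3,2)=O -> step gives (1,4)='O' but target has '.' -> reject
  (0,0)=O (0,3)=O (1,5)=. (3,2)=. -> step gives (0,2)='O' but target has '.' -> reject
  (0,0)=O (0,3)=O (1,5)=. (3,2)=O -> step gives (0,2)='O' but target has '.' -> reject
  (0,0)=O (0,3)=O (1,5)=O (3,2)=. -> step gives (0,2)='O' but target has '.' -> reject
  (0,0)=O (0,3)=O (1,5)=O (3,2)=O -> step gives (0,2)='O' but target has '.' -> reject
Unique solution: (0,0)=live, (0,3)=dead, (1,5)=dead, (3,2)=dead.
Check: live-neighbor counts of every cell in the completed generation 0:
241212
441125
331123
232123
342323
Applying B3/S23 to generation 0 with these counts gives:
O....O
......
OO...O
OO...O
O.OO.O
which matches the target exactly.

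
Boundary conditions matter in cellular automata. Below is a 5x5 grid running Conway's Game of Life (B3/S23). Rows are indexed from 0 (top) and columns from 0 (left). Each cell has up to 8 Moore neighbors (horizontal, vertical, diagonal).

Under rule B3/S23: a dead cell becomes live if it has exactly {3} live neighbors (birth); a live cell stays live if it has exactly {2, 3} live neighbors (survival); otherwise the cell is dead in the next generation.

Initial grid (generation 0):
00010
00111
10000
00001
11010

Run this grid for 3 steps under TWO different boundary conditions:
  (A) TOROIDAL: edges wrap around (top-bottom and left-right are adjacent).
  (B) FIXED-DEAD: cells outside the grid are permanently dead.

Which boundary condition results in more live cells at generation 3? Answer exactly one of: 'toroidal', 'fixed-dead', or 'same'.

Under TOROIDAL boundary, generation 3:
01000
00111
00000
00001
10000
Population = 6

Under FIXED-DEAD boundary, generation 3:
00010
00100
01110
00000
00000
Population = 5

Comparison: toroidal=6, fixed-dead=5 -> toroidal

Answer: toroidal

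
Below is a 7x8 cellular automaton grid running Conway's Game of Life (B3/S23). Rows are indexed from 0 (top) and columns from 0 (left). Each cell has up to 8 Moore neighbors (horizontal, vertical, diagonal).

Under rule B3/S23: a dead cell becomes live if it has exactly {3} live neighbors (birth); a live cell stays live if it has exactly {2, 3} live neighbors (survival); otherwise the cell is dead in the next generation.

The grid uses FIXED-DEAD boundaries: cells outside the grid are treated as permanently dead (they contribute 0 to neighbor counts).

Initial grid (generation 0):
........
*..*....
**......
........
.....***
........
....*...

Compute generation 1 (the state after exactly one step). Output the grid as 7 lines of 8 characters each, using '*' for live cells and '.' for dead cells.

Simulating step by step:
Generation 0 (given above): 8 live cells
Generation 1: 8 live cells
(generation 1 grid is the final answer)

Answer: ........
**......
**......
......*.
......*.
.....**.
........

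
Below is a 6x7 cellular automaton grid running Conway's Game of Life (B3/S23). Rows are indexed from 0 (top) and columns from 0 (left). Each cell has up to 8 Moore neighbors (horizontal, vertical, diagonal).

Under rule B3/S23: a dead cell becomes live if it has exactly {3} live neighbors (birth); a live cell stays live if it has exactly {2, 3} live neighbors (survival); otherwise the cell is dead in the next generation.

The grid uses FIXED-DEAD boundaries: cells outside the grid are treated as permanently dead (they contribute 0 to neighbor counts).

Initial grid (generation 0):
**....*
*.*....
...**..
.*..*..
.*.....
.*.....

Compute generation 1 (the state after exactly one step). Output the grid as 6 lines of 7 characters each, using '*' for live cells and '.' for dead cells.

Simulating step by step:
Generation 0 (given above): 11 live cells
Generation 1: 15 live cells
(generation 1 grid is the final answer)

Answer: **.....
*.**...
.****..
..***..
***....
.......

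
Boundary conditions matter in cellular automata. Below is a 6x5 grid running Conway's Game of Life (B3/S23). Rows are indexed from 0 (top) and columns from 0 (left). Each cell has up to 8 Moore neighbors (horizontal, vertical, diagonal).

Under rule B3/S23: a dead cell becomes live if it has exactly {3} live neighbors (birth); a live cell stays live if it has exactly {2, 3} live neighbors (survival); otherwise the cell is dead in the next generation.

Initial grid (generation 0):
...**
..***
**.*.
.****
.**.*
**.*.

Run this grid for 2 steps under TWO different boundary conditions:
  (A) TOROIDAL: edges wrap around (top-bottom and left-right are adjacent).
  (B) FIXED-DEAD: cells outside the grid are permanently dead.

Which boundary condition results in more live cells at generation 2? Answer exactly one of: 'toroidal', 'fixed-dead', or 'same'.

Answer: same

Derivation:
Under TOROIDAL boundary, generation 2:
***..
.....
.....
.....
.....
.....
Population = 3

Under FIXED-DEAD boundary, generation 2:
.....
.*...
.....
.....
...**
.....
Population = 3

Comparison: toroidal=3, fixed-dead=3 -> same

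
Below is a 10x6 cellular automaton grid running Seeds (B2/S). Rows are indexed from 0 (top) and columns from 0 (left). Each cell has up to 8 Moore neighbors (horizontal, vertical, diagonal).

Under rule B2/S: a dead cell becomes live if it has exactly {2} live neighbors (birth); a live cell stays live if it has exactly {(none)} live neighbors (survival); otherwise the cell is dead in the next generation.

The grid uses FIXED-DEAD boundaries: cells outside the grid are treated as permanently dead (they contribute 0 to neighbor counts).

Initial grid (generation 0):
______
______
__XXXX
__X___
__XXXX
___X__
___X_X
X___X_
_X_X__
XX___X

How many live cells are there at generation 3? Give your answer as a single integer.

Answer: 11

Derivation:
Simulating step by step:
Generation 0 (given above): 19 live cells
Generation 1: 9 live cells
______
__X__X
_X____
______
_X____
______
__X___
_X___X
_____X
____X_
Generation 2: 11 live cells
______
_X____
__X___
XXX___
______
_XX___
_X____
__X_X_
______
_____X
Generation 3: 11 live cells
______
__X___
___X__
___X__
___X__
X_____
X_____
_X_X__
___XXX
______
Population at generation 3: 11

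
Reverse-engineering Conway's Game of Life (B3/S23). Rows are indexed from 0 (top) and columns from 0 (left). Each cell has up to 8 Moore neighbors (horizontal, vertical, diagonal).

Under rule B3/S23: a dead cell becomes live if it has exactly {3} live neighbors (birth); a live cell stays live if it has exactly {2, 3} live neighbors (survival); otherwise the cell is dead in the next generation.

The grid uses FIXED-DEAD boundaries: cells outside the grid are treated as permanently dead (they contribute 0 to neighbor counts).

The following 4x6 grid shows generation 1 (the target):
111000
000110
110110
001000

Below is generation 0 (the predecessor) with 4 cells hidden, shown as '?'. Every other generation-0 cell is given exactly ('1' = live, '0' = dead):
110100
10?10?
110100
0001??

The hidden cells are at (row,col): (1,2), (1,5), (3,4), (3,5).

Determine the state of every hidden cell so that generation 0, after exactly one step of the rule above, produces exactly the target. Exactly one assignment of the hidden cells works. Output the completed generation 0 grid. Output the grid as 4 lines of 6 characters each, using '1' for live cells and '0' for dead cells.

Answer: 110100
100100
110100
000100

Derivation:
Hidden generation-0 cells (in order): (1,2), (1,5), (3,4), (3,5).
A hidden cell only influences target cells in its own 3x3 neighborhood. Try each of the 2^4 = 16 assignments, step the completed generation 0 forward once under B3/S23, and compare with the target:
  (1,2)=0 (1,5)=0 (3,4)=0 (3,5)=0 -> step reproduces the target at every cell -> ACCEPT
  (1,2)=0 (1,5)=0 (3,4)=0 (3,5)=1 -> step gives (2,4)='0' but target has '1' -> reject
  (1,2)=0 (1,5)=0 (3,4)=1 (3,5)=0 -> step gives (2,4)='0' but target has '1' -> reject
  (1,2)=0 (1,5)=0 (3,4)=1 (3,5)=1 -> step gives (2,4)='0' but target has '1' -> reject
  (1,2)=0 (1,5)=1 (3,4)=0 (3,5)=0 -> step gives (0,4)='1' but target has '0' -> reject
  (1,2)=0 (1,5)=1 (3,4)=0 (3,5)=1 -> step gives (0,4)='1' but target has '0' -> reject
  (1,2)=0 (1,5)=1 (3,4)=1 (3,5)=0 -> step gives (0,4)='1' but target has '0' -> reject
  (1,2)=0 (1,5)=1 (3,4)=1 (3,5)=1 -> step gives (0,4)='1' but target has '0' -> reject
  (1,2)=1 (1,5)=0 (3,4)=0 (3,5)=0 -> step gives (0,2)='0' but target has '1' -> reject
  (1,2)=1 (1,5)=0 (3,4)=0 (3,5)=1 -> step gives (0,2)='0' but target has '1' -> reject
  (1,2)=1 (1,5)=0 (3,4)=1 (3,5)=0 -> step gives (0,2)='0' but target has '1' -> reject
  (1,2)=1 (1,5)=0 (3,4)=1 (3,5)=1 -> step gives (0,2)='0' but target has '1' -> reject
  (1,2)=1 (1,5)=1 (3,4)=0 (3,5)=0 -> step gives (0,2)='0' but target has '1' -> reject
  (1,2)=1 (1,5)=1 (3,4)=0 (3,5)=1 -> step gives (0,2)='0' but target has '1' -> reject
  (1,2)=1 (1,5)=1 (3,4)=1 (3,5)=0 -> step gives (0,2)='0' but target has '1' -> reject
  (1,2)=1 (1,5)=1 (3,4)=1 (3,5)=1 -> step gives (0,2)='0' but target has '1' -> reject
Unique solution: (1,2)=dead, (1,5)=dead, (3,4)=dead, (3,5)=dead.
Check: live-neighbor counts of every cell in the completed generation 0:
223120
455230
224230
223120
Applying B3/S23 to generation 0 with these counts gives:
111000
000110
110110
001000
which matches the target exactly.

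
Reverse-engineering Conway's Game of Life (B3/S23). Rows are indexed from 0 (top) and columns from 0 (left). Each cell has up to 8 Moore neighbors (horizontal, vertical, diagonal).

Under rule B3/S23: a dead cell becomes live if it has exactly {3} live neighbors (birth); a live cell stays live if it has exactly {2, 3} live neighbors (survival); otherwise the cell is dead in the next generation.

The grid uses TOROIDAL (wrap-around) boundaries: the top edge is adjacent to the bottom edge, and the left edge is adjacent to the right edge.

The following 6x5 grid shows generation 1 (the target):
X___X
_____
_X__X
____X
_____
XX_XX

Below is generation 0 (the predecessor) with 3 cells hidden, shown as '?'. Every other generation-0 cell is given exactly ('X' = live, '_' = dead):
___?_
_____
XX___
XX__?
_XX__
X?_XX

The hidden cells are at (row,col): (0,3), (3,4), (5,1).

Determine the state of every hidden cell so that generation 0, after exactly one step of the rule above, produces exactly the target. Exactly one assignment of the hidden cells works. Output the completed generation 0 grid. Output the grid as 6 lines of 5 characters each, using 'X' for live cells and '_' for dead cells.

Answer: _____
_____
XX___
XX__X
_XX__
XX_XX

Derivation:
Hidden generation-0 cells (in order): (0,3), (3,4), (5,1).
A hidden cell only influences target cells in its own 3x3 neighborhood. Try each of the 2^3 = 8 assignments, step the completed generation 0 forward once under B3/S23, and compare with the target:
  (0,3)=_ (3,4)=_ (5,1)=_ -> step gives (0,0)='_' but target has 'X' -> reject
  (0,3)=_ (3,4)=_ (5,1)=X -> step gives (2,0)='X' but target has '_' -> reject
  (0,3)=_ (3,4)=X (5,1)=_ -> step gives (0,0)='_' but target has 'X' -> reject
  (0,3)=_ (3,4)=X (5,1)=X -> step reproduces the target at every cell -> ACCEPT
  (0,3)=X (3,4)=_ (5,1)=_ -> step gives (0,0)='_' but target has 'X' -> reject
  (0,3)=X (3,4)=_ (5,1)=X -> step gives (0,2)='X' but target has '_' -> reject
  (0,3)=X (3,4)=X (5,1)=_ -> step gives (0,0)='_' but target has 'X' -> reject
  (0,3)=X (3,4)=X (5,1)=X -> step gives (0,2)='X' but target has '_' -> reject
Unique solution: (0,3)=dead, (3,4)=live, (5,1)=live.
Check: live-neighbor counts of every cell in the completed generation 0:
32223
22101
43213
55422
75445
33422
Applying B3/S23 to generation 0 with these counts gives:
X___X
_____
_X__X
____X
_____
XX_XX
which matches the target exactly.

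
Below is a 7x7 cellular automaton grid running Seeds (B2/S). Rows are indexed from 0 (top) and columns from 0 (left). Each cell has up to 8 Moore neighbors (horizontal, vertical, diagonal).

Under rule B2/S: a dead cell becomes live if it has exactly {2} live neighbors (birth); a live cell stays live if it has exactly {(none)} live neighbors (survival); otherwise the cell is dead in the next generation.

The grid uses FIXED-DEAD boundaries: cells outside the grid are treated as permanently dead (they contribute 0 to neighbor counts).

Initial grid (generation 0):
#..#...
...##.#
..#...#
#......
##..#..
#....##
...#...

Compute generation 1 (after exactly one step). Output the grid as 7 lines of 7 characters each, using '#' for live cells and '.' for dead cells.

Simulating step by step:
Generation 0 (given above): 15 live cells
Generation 1: 14 live cells
(generation 1 grid is the final answer)

Answer: ..#..#.
.#.....
.#..#..
..##.#.
......#
..##...
....###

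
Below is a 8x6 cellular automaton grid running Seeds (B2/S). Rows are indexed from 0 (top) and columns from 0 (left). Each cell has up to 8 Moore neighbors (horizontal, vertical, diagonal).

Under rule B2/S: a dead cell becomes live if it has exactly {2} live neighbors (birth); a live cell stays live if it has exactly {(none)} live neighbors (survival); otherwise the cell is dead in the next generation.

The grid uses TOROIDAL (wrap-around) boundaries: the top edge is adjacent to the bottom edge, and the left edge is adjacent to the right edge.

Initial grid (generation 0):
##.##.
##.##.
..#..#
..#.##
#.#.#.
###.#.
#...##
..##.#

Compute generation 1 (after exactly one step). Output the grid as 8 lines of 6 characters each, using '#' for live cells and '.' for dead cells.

Answer: ......
......
......
......
......
......
......
......

Derivation:
Simulating step by step:
Generation 0 (given above): 26 live cells
Generation 1: 0 live cells
(generation 1 grid is the final answer)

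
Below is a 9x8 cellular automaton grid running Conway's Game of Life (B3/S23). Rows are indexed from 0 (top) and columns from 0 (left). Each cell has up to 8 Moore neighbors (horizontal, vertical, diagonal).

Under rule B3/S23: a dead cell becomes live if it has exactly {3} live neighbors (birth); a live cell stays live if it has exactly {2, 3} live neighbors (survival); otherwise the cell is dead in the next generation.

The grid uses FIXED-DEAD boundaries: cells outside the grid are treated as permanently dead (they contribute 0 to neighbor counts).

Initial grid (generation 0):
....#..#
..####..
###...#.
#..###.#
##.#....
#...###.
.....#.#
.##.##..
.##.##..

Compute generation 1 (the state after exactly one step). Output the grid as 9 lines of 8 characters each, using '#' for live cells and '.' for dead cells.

Simulating step by step:
Generation 0 (given above): 32 live cells
Generation 1: 29 live cells
(generation 1 grid is the final answer)

Answer: ....##..
..#.###.
#.....#.
...####.
####....
##..###.
.#.#....
.##.....
.##.##..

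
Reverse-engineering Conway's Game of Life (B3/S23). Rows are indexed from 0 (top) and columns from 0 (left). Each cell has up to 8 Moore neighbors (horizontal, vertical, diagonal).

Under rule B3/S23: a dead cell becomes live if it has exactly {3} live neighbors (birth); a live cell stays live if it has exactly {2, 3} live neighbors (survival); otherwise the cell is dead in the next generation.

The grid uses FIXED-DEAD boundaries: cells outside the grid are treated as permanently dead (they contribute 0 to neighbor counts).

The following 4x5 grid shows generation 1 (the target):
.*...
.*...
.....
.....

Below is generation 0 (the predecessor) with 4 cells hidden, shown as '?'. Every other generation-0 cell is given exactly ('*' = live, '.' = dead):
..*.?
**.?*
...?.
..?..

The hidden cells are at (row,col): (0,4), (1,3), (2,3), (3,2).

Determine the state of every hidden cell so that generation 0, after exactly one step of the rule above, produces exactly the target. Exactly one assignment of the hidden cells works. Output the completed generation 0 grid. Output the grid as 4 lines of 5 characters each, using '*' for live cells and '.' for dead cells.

Hidden generation-0 cells (in order): (0,4), (1,3), (2,3), (3,2).
A hidden cell only influences target cells in its own 3x3 neighborhood. Try each of the 2^4 = 16 assignments, step the completed generation 0 forward once under B3/S23, and compare with the target:
  (0,4)=. (1,3)=. (2,3)=. (3,2)=. -> step reproduces the target at every cell -> ACCEPT
  (0,4)=. (1,3)=. (2,3)=. (3,2)=* -> step gives (2,1)='*' but target has '.' -> reject
  (0,4)=. (1,3)=. (2,3)=* (3,2)=. -> step gives (1,2)='*' but target has '.' -> reject
  (0,4)=. (1,3)=. (2,3)=* (3,2)=* -> step gives (1,2)='*' but target has '.' -> reject
  (0,4)=. (1,3)=* (2,3)=. (3,2)=. -> step gives (0,2)='*' but target has '.' -> reject
  (0,4)=. (1,3)=* (2,3)=. (3,2)=* -> step gives (0,2)='*' but target has '.' -> reject
  (0,4)=. (1,3)=* (2,3)=* (3,2)=. -> step gives (0,2)='*' but target has '.' -> reject
  (0,4)=. (1,3)=* (2,3)=* (3,2)=* -> step gives (0,2)='*' but target has '.' -> reject
  (0,4)=* (1,3)=. (2,3)=. (3,2)=. -> step gives (0,3)='*' but target has '.' -> reject
  (0,4)=* (1,3)=. (2,3)=. (3,2)=* -> step gives (0,3)='*' but target has '.' -> reject
  (0,4)=* (1,3)=. (2,3)=* (3,2)=. -> step gives (0,3)='*' but target has '.' -> reject
  (0,4)=* (1,3)=. (2,3)=* (3,2)=* -> step gives (0,3)='*' but target has '.' -> reject
  (0,4)=* (1,3)=* (2,3)=. (3,2)=. -> step gives (0,2)='*' but target has '.' -> reject
  (0,4)=* (1,3)=* (2,3)=. (3,2)=* -> step gives (0,2)='*' but target has '.' -> reject
  (0,4)=* (1,3)=* (2,3)=* (3,2)=. -> step gives (0,2)='*' but target has '.' -> reject
  (0,4)=* (1,3)=* (2,3)=* (3,2)=* -> step gives (0,2)='*' but target has '.' -> reject
Unique solution: (0,4)=dead, (1,3)=dead, (2,3)=dead, (3,2)=dead.
Check: live-neighbor counts of every cell in the completed generation 0:
23121
12220
22111
00000
Applying B3/S23 to generation 0 with these counts gives:
.*...
.*...
.....
.....
which matches the target exactly.

Answer: ..*..
**..*
.....
.....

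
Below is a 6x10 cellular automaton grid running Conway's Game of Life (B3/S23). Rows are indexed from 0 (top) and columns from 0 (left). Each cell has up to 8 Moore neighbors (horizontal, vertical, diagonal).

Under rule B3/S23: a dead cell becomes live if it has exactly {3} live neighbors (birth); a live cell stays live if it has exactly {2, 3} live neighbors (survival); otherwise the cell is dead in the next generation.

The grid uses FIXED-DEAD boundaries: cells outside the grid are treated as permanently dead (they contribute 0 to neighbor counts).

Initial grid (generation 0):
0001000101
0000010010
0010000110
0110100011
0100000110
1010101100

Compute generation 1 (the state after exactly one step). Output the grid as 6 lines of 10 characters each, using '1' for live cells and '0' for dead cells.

Simulating step by step:
Generation 0 (given above): 21 live cells
Generation 1: 19 live cells
(generation 1 grid is the final answer)

Answer: 0000000010
0000001001
0111000100
0111000001
1000011001
0100001110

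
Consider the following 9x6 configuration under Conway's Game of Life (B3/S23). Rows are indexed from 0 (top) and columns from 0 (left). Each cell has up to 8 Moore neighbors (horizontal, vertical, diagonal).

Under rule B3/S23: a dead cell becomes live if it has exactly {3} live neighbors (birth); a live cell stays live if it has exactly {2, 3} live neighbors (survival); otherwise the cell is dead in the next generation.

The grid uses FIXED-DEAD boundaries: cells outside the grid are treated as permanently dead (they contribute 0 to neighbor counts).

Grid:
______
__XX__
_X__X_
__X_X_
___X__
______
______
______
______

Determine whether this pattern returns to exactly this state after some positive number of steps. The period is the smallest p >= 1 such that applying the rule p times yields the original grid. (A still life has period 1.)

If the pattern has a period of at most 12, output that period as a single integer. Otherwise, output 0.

Answer: 1

Derivation:
Simulating and comparing each generation to the original:
Gen 0 (original, given above): 7 live cells
Gen 1: 7 live cells, MATCHES original -> period = 1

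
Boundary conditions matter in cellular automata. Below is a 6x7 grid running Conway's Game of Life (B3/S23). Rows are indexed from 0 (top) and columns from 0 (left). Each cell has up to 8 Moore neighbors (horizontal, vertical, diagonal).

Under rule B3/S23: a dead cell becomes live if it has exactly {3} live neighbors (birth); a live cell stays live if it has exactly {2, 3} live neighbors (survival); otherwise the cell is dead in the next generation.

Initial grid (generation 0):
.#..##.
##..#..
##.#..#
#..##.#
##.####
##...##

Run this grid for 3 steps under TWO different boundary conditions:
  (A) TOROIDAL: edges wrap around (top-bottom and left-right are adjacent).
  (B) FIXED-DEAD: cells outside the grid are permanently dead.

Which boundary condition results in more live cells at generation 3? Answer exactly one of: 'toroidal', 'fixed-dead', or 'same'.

Under TOROIDAL boundary, generation 3:
.##.##.
..#.##.
...##..
.......
...#...
..#.#..
Population = 12

Under FIXED-DEAD boundary, generation 3:
..##.#.
..#..#.
..###..
..##...
.##....
.##....
Population = 14

Comparison: toroidal=12, fixed-dead=14 -> fixed-dead

Answer: fixed-dead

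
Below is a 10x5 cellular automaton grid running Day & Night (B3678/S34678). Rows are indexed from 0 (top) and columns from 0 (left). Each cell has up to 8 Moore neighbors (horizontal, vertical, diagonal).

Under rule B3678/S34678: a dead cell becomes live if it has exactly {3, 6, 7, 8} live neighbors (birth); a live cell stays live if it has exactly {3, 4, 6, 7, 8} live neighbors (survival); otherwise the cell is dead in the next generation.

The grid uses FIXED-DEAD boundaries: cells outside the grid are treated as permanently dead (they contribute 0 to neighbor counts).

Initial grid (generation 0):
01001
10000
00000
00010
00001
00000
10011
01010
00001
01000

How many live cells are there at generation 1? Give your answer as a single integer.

Answer: 6

Derivation:
Simulating step by step:
Generation 0 (given above): 12 live cells
Generation 1: 6 live cells
00000
00000
00000
00000
00000
00011
00100
00110
00100
00000
Population at generation 1: 6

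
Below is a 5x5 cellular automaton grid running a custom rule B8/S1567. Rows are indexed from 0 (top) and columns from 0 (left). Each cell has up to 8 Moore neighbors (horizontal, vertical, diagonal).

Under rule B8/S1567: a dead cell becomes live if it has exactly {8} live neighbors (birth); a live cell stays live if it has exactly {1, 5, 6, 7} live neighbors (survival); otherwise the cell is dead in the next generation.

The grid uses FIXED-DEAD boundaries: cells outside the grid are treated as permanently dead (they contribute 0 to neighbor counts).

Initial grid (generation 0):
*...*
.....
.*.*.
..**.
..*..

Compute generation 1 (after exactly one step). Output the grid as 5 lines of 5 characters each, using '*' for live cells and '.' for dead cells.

Answer: .....
.....
.*...
.....
.....

Derivation:
Simulating step by step:
Generation 0 (given above): 7 live cells
Generation 1: 1 live cells
(generation 1 grid is the final answer)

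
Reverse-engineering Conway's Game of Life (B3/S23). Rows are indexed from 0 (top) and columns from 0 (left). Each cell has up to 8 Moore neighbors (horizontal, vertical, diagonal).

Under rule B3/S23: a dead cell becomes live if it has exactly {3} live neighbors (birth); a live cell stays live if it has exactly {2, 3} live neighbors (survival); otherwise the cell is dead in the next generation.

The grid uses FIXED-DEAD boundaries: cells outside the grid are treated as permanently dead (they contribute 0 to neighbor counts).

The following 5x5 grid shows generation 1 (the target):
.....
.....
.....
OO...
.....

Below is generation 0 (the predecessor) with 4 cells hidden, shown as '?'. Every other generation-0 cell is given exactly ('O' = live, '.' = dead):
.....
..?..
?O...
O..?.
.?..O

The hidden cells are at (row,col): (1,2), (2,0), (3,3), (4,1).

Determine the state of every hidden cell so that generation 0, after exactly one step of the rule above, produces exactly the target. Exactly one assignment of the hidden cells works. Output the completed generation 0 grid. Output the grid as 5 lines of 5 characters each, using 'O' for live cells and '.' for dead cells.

Hidden generation-0 cells (in order): (1,2), (2,0), (3,3), (4,1).
A hidden cell only influences target cells in its own 3x3 neighborhood. Try each of the 2^4 = 16 assignments, step the completed generation 0 forward once under B3/S23, and compare with the target:
  (1,2)=. (2,0)=. (3,3)=. (4,1)=. -> step gives (3,0)='.' but target has 'O' -> reject
  (1,2)=. (2,0)=. (3,3)=. (4,1)=O -> step reproduces the target at every cell -> ACCEPT
  (1,2)=. (2,0)=. (3,3)=O (4,1)=. -> step gives (3,0)='.' but target has 'O' -> reject
  (1,2)=. (2,0)=. (3,3)=O (4,1)=O -> step gives (3,2)='O' but target has '.' -> reject
  (1,2)=. (2,0)=O (3,3)=. (4,1)=. -> step gives (2,0)='O' but target has '.' -> reject
  (1,2)=. (2,0)=O (3,3)=. (4,1)=O -> step gives (2,0)='O' but target has '.' -> reject
  (1,2)=. (2,0)=O (3,3)=O (4,1)=. -> step gives (2,0)='O' but target has '.' -> reject
  (1,2)=. (2,0)=O (3,3)=O (4,1)=O -> step gives (2,0)='O' but target has '.' -> reject
  (1,2)=O (2,0)=. (3,3)=. (4,1)=. -> step gives (2,1)='O' but target has '.' -> reject
  (1,2)=O (2,0)=. (3,3)=. (4,1)=O -> step gives (2,1)='O' but target has '.' -> reject
  (1,2)=O (2,0)=. (3,3)=O (4,1)=. -> step gives (2,1)='O' but target has '.' -> reject
  (1,2)=O (2,0)=. (3,3)=O (4,1)=O -> step gives (2,1)='O' but target has '.' -> reject
  (1,2)=O (2,0)=O (3,3)=. (4,1)=. -> step gives (1,1)='O' but target has '.' -> reject
  (1,2)=O (2,0)=O (3,3)=. (4,1)=O -> step gives (1,1)='O' but target has '.' -> reject
  (1,2)=O (2,0)=O (3,3)=O (4,1)=. -> step gives (1,1)='O' but target has '.' -> reject
  (1,2)=O (2,0)=O (3,3)=O (4,1)=O -> step gives (1,1)='O' but target has '.' -> reject
Unique solution: (1,2)=dead, (2,0)=dead, (3,3)=dead, (4,1)=live.
Check: live-neighbor counts of every cell in the completed generation 0:
00000
11100
21100
23211
21110
Applying B3/S23 to generation 0 with these counts gives:
.....
.....
.....
OO...
.....
which matches the target exactly.

Answer: .....
.....
.O...
O....
.O..O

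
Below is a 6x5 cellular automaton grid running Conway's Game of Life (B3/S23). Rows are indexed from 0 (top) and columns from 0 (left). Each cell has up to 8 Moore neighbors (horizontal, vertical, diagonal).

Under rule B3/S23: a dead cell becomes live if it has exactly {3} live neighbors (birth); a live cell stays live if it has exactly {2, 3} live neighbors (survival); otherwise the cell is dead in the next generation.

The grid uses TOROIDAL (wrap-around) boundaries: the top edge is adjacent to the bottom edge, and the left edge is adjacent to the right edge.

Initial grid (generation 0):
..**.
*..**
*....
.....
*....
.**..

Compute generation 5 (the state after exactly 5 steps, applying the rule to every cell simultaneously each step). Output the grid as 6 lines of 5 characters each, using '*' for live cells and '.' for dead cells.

Answer: ..**.
..*..
..**.
....*
..*..
..*..

Derivation:
Simulating step by step:
Generation 0 (given above): 9 live cells
Generation 1: 10 live cells
*....
****.
*....
.....
.*...
.***.
Generation 2: 10 live cells
*....
*.*..
*.*.*
.....
.*...
***..
Generation 3: 15 live cells
*.*.*
*..*.
*..**
**...
***..
*.*..
Generation 4: 9 live cells
*.*..
..*..
..**.
...*.
..*.*
..*..
Generation 5: 8 live cells
(generation 5 grid is the final answer)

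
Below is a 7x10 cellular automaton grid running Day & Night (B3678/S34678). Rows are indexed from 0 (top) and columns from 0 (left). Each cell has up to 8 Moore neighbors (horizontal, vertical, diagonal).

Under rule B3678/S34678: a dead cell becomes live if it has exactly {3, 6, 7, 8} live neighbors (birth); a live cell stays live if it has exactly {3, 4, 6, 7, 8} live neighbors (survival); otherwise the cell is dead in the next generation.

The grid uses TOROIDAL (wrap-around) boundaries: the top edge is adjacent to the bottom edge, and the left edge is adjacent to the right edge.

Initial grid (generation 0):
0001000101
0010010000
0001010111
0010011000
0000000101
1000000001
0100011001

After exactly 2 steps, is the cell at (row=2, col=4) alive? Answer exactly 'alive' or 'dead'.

Answer: alive

Derivation:
Simulating step by step:
Generation 0 (given above): 21 live cells
Generation 1: 20 live cells
1010110010
0001000101
0010010000
0000101001
1000001010
1000001001
0000000001
Generation 2: 22 live cells
0001000010
0111011010
0001101010
0000000100
1000000000
1000000111
0100010011

Cell (2,4) at generation 2: 1 -> alive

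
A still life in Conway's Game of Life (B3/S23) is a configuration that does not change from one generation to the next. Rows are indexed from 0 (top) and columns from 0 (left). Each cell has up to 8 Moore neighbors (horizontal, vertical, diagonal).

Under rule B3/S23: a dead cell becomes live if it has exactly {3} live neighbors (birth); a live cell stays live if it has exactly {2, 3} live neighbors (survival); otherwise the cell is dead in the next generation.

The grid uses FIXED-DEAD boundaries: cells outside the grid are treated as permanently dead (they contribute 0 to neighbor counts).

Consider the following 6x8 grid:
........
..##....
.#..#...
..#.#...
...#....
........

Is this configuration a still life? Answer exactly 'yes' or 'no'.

Answer: yes

Derivation:
Compute generation 1 and compare to generation 0 (given above):
Generation 1:
........
..##....
.#..#...
..#.#...
...#....
........
The grids are IDENTICAL -> still life.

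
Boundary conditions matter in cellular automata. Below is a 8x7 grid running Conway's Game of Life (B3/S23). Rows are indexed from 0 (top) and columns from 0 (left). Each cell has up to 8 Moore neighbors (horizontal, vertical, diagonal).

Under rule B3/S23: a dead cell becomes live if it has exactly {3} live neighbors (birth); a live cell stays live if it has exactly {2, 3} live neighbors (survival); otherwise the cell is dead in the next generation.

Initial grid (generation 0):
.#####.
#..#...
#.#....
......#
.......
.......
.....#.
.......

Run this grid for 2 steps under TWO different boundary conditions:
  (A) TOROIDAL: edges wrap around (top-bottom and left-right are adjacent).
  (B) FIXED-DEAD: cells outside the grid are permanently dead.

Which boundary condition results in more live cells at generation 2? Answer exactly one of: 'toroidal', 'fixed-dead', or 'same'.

Under TOROIDAL boundary, generation 2:
##..###
...#.##
.#....#
#......
.......
.......
.......
.#.....
Population = 12

Under FIXED-DEAD boundary, generation 2:
.###...
#..#...
.......
.......
.......
.......
.......
.......
Population = 5

Comparison: toroidal=12, fixed-dead=5 -> toroidal

Answer: toroidal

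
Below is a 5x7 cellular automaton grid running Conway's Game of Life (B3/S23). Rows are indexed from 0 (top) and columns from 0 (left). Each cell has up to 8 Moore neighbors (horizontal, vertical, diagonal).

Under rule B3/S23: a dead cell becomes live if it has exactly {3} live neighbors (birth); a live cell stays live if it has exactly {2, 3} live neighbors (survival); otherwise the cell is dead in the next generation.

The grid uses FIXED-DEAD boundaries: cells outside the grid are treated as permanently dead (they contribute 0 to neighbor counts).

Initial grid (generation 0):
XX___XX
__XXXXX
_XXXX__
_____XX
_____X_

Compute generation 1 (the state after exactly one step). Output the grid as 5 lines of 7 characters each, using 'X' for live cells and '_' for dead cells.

Simulating step by step:
Generation 0 (given above): 16 live cells
Generation 1: 13 live cells
(generation 1 grid is the final answer)

Answer: _XXX__X
X_____X
_X_____
__XX_XX
_____XX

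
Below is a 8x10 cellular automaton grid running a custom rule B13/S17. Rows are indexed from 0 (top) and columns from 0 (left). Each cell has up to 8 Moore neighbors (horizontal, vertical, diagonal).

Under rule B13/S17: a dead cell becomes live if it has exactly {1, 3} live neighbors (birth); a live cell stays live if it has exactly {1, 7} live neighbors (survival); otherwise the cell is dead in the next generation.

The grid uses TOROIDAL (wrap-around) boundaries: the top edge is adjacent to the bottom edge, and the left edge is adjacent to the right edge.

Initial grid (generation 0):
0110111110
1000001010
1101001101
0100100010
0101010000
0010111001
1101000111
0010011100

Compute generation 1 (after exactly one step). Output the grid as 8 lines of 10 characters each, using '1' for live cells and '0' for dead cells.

Simulating step by step:
Generation 0 (given above): 37 live cells
Generation 1: 15 live cells
(generation 1 grid is the final answer)

Answer: 0001000001
0001100000
0011010000
0001011101
1000001000
0000000100
0000000000
0000000000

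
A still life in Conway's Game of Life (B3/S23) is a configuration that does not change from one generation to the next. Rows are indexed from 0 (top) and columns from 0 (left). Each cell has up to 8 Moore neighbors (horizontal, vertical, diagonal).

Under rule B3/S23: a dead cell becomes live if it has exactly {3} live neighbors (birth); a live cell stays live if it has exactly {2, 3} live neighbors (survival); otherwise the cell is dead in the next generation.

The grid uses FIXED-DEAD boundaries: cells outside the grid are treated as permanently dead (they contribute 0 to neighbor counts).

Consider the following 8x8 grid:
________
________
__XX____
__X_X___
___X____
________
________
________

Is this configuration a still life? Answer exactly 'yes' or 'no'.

Compute generation 1 and compare to generation 0 (given above):
Generation 1:
________
________
__XX____
__X_X___
___X____
________
________
________
The grids are IDENTICAL -> still life.

Answer: yes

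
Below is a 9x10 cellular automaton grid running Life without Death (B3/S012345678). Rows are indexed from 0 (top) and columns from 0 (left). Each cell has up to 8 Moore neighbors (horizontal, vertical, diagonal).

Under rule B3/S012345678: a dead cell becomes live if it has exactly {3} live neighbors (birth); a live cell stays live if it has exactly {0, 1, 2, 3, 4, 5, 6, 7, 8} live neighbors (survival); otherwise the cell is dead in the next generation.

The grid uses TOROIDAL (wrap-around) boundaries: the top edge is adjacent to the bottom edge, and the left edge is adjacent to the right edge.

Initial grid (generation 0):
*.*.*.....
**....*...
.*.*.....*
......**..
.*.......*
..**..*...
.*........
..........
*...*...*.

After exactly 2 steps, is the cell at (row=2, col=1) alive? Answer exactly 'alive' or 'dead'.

Answer: alive

Derivation:
Simulating step by step:
Generation 0 (given above): 20 live cells
Generation 1: 38 live cells
*.****....
**.*..*..*
.***..**.*
..*...***.
.**...**.*
****..*...
.**.......
..........
**.**...**
Generation 2: 51 live cells
*.****..*.
**.*..****
.***.***.*
..*..*****
.**..***.*
****..**..
****......
...*.....*
**.***..**

Cell (2,1) at generation 2: 1 -> alive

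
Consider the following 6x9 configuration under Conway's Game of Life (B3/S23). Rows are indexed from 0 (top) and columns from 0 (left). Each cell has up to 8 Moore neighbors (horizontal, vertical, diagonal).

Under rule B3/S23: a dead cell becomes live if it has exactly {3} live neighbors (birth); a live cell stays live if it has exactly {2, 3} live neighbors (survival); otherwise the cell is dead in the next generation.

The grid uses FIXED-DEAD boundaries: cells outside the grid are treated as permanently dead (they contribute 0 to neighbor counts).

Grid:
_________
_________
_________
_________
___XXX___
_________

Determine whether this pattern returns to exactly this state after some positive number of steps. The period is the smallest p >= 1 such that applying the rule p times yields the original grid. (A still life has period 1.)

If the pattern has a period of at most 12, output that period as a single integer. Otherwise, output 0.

Answer: 2

Derivation:
Simulating and comparing each generation to the original:
Gen 0 (original, given above): 3 live cells
Gen 1: 3 live cells, differs from original
Gen 2: 3 live cells, MATCHES original -> period = 2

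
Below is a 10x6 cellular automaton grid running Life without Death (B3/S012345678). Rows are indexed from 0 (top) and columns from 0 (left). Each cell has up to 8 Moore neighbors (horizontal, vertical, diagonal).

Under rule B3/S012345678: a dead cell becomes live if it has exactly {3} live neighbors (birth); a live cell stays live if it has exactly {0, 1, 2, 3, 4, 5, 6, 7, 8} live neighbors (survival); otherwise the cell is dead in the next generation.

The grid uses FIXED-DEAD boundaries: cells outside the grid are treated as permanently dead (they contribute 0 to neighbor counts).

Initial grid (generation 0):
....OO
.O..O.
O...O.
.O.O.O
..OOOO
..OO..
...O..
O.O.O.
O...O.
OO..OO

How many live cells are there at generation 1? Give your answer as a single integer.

Answer: 34

Derivation:
Simulating step by step:
Generation 0 (given above): 25 live cells
Generation 1: 34 live cells
....OO
.O.OO.
OOOOOO
.O.O.O
.OOOOO
..OO..
.O.OO.
OOO.O.
O...O.
OO..OO
Population at generation 1: 34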